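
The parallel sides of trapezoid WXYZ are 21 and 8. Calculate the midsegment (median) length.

The midsegment (median) of a trapezoid connects the midpoints of the non-parallel sides.
Its length is the average of the two bases: (21 + 8) / 2 = 29/2.

29/2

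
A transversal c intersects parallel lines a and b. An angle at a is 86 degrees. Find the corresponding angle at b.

When a transversal crosses parallel lines, angles in the same position at each intersection are called corresponding angles.
These are always equal, so the answer is 86 degrees.

86 degrees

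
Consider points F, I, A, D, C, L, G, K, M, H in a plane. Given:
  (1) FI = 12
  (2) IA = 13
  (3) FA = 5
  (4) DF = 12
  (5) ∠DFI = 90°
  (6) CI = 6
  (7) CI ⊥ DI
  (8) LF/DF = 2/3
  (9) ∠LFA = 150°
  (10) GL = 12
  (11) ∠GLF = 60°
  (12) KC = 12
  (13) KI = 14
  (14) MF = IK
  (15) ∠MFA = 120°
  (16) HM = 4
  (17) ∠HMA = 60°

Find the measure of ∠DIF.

Step 1: By the law of cosines on triangle IFD: ID² = 12² + 12² − 2·12·12·cos(90°) = 288, so ID = 12·√2.
Step 2: By the inverse law of cosines on triangle DIF: cos(∠DIF) = ((12·√2)² + 12² − 12²) / (2·12·√2·12) = 288/407.29 = 0.7071, so ∠DIF = 45°.

Therefore, the measure of angle ∠DIF = 45°.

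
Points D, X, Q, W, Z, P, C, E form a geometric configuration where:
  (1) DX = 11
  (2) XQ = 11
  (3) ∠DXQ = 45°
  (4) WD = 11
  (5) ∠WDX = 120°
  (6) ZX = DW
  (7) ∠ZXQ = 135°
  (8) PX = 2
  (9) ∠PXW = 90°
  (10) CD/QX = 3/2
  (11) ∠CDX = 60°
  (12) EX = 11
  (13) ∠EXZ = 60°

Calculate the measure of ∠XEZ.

From the given relations: ZX = DW = 11.
Step 1: By the law of cosines on triangle EXZ: EZ² = 11² + 11² − 2·11·11·cos(60°) = 121, so EZ = 11.
Step 2: By the inverse law of cosines on triangle XEZ: cos(∠XEZ) = (11² + 11² − 11²) / (2·11·11) = 121/242 = 0.5, so ∠XEZ = 60°.

Therefore, the measure of angle ∠XEZ = 60°.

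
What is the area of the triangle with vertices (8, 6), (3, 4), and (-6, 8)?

Using the Shoelace formula for a triangle:
Area = (1/2)|x0(y1 - y2) + x1(y2 - y0) + x2(y0 - y1)|
Area = (1/2)|8(4 - 8) + 3(8 - 6) + -6(6 - 4)|
Area = (1/2)|-32 + 6 + -12|
Area = (1/2)|-38|
Area = (1/2)(38)
Area = 19

19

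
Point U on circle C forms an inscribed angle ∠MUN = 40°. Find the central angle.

Central angle = 2 × 40° = 80° (inscribed angle theorem).

80°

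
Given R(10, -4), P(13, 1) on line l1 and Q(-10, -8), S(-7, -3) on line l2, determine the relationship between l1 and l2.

Slope of line 1: m1 = (1 - -4)/(13 - 10) = 5/3 = 5/3
Slope of line 2: m2 = (-3 - -8)/(-7 - -10) = 5/3 = 5/3
Since m1 = m2 = 5/3, the lines are parallel.

Parallel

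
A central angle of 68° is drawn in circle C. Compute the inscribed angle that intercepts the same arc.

Inscribed angle = 68° / 2 = 34° (inscribed angle theorem).

34°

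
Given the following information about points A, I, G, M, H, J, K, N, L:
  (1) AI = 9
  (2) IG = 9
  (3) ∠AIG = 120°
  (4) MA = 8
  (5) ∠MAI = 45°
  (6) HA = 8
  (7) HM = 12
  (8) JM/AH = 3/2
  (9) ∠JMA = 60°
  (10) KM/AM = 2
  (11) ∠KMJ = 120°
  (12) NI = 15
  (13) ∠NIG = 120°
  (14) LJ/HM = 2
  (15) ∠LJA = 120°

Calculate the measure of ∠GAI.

Step 1: By the law of cosines on triangle AIG: AG² = 9² + 9² − 2·9·9·cos(120°) = 243, so AG = 9·√3.
Step 2: By the inverse law of cosines on triangle GAI: cos(∠GAI) = ((9·√3)² + 9² − 9²) / (2·9·√3·9) = 243/280.59 = 0.866, so ∠GAI = 30°.

Therefore, the measure of angle ∠GAI = 30°.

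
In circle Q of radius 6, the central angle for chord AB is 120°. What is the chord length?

Chord = 2(6) sin(60°) = 6*sqrt(3)

6*sqrt(3)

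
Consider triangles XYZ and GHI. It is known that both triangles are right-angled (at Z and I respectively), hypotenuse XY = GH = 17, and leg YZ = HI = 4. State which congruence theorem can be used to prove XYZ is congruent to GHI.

Consider the given information: both triangles are right-angled (at Z and I respectively), hypotenuse XY = GH = 17, and leg YZ = HI = 4
This is not ASA or AAS: ASA requires two angles and the side between them. AAS requires two angles and a non-included side.
The correct criterion is HL. The hypotenuse and one leg of two right triangles are equal (Hypotenuse-Leg).

HL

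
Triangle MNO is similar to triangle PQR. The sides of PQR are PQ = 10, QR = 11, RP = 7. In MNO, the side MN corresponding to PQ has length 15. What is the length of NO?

Since the triangles are similar, the ratio of corresponding sides is constant.
Scale factor k = MN / PQ = 15 / 10 = 3/2
NO = k * QR = 3/2 * 11 = 33/2

33/2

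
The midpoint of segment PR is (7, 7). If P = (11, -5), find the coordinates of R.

Using the midpoint formula: M = ((x1 + x2)/2, (y1 + y2)/2)
We know M = (7, 7) and P = (11, -5)
For x: 7 = (11 + x2)/2, so x2 = 2*7 - 11 = 3
For y: 7 = (-5 + y2)/2, so y2 = 2*7 - -5 = 19
R = (3, 19)

(3, 19)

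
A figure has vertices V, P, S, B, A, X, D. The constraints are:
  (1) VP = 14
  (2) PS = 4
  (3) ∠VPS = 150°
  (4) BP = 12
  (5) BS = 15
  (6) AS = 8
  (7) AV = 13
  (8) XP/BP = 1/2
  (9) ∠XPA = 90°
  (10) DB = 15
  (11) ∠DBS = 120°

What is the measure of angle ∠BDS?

Step 1: By the law of cosines on triangle DBS: DS² = 15² + 15² − 2·15·15·cos(120°) = 675, so DS = 15·√3.
Step 2: By the inverse law of cosines on triangle BDS: cos(∠BDS) = (15² + (15·√3)² − 15²) / (2·15·15·√3) = 675/779.42 = 0.866, so ∠BDS = 30°.

Therefore, the measure of angle ∠BDS = 30°.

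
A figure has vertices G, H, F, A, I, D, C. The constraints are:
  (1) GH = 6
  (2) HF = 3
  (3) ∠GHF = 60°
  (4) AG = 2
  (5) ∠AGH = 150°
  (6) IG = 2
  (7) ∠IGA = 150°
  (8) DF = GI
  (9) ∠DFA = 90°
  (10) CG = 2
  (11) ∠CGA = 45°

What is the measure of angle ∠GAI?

Step 1: By the law of cosines on triangle AGI: AI² = 2² + 2² − 2·2·2·cos(150°) = 14.93, so AI ≈ 3.86.
Step 2: By the inverse law of cosines on triangle GAI: cos(∠GAI) = (2² + 3.86² − 2²) / (2·2·3.86) = 14.93/15.45 = 0.9659, so ∠GAI = 15°.

Therefore, the measure of angle ∠GAI = 15°.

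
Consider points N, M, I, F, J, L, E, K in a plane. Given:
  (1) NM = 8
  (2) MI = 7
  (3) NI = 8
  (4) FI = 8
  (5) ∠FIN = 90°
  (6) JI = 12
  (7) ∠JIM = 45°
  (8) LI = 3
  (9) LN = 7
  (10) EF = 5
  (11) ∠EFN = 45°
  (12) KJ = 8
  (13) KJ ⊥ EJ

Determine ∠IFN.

Step 1: By the law of cosines on triangle FIN: FN² = 8² + 8² − 2·8·8·cos(90°) = 128, so FN = 8·√2.
Step 2: By the inverse law of cosines on triangle IFN: cos(∠IFN) = (8² + (8·√2)² − 8²) / (2·8·8·√2) = 128/181.02 = 0.7071, so ∠IFN = 45°.

Therefore, the measure of angle ∠IFN = 45°.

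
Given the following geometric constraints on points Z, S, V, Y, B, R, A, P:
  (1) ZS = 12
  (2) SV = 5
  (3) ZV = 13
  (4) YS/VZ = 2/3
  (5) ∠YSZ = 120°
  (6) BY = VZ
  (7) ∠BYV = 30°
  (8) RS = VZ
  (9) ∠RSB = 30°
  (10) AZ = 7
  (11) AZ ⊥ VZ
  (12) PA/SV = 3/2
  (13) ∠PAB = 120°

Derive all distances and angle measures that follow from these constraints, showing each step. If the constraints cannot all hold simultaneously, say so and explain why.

The constraints are consistent.

From the given relations:
  YS = 2/3·VZ = 2/3·13 ≈ 8.67
  BY = VZ = 13
  RS = VZ = 13
  PA = 3/2·SV = 3/2·5 ≈ 7.5

Step 1: From ZS = 12, SY = 8.67, and ∠ZSY = 120°, by the law of cosines:
  ZY² = ZS² + SY² - 2·ZS·SY·cos(120°) = 144 + 75.11 + 104 = 323.1
  ZY ≈ 17.98

Step 2: From VZ = 13, ZA = 7, and ∠VZA = 90°, by the law of cosines:
  VA² = VZ² + ZA² - 2·VZ·ZA·cos(90°) = 169 + 49 - 0 = 218
  VA ≈ 14.76

Step 3: From ZS = 12, ZV = 13, SV = 5, by the inverse law of cosines:
  cos(∠SZV) = (ZS² + ZV² - SV²) / (2·ZS·ZV)
  ∠SZV = 22.62°

Step 4: From SV = 5, SZ = 12, VZ = 13, by the inverse law of cosines:
  cos(∠VSZ) = (SV² + SZ² - VZ²) / (2·SV·SZ)
  ∠VSZ = 90°

Step 5: From VS = 5, VZ = 13, SZ = 12, by the inverse law of cosines:
  cos(∠SVZ) = (VS² + VZ² - SZ²) / (2·VS·VZ)
  ∠SVZ = 67.38°

Step 6: From ZS = 12, ZY = 17.98, SY = 8.67, by the inverse law of cosines:
  cos(∠SZY) = (ZS² + ZY² - SY²) / (2·ZS·ZY)
  ∠SZY = 24.68°

Step 7: From VA = 14.76, VZ = 13, AZ = 7, by the inverse law of cosines:
  cos(∠AVZ) = (VA² + VZ² - AZ²) / (2·VA·VZ)
  ∠AVZ = 28.3°

Step 8: From YS = 8.67, YZ = 17.98, SZ = 12, by the inverse law of cosines:
  cos(∠SYZ) = (YS² + YZ² - SZ²) / (2·YS·YZ)
  ∠SYZ = 35.32°

Step 9: From AV = 14.76, AZ = 7, VZ = 13, by the inverse law of cosines:
  cos(∠VAZ) = (AV² + AZ² - VZ²) / (2·AV·AZ)
  ∠VAZ = 61.7°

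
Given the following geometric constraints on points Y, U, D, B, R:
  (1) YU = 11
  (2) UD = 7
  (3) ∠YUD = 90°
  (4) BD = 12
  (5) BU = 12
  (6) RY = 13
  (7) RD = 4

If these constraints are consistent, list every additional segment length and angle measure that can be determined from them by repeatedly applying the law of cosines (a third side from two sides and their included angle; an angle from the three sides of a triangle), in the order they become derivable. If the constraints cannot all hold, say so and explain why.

The constraints are consistent. Derivable facts, in order:
After 1 step:
- YD = √170
- ∠BDU = 73.04°
- ∠BUD = 73.04°
- ∠DBU = 33.92°
After 2 steps:
- ∠DRY = 81.71°
- ∠DYR = 17.67°
- ∠DYU = 32.47°
- ∠RDY = 80.62°
- ∠UDY = 57.53°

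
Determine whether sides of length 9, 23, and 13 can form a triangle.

Check the triangle inequality: 9 + 13 = 22 ≤ 23.
Since the sum of two sides does not exceed the third, no triangle can be formed.

No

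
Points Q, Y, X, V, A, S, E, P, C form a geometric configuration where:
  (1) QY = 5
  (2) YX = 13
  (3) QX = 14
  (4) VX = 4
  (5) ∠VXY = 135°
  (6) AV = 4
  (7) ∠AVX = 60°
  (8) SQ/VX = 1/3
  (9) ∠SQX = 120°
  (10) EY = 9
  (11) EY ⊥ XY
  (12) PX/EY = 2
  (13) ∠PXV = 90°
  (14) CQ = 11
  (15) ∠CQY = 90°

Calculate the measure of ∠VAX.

Step 1: By the law of cosines on triangle AVX: AX² = 4² + 4² − 2·4·4·cos(60°) = 16, so AX = 4.
Step 2: By the inverse law of cosines on triangle VAX: cos(∠VAX) = (4² + 4² − 4²) / (2·4·4) = 16/32 = 0.5, so ∠VAX = 60°.

Therefore, the measure of angle ∠VAX = 60°.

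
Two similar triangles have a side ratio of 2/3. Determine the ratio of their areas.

Area scales with the square of linear dimensions. If every length is multiplied by 2/3, then the area is multiplied by (2/3)^2 = 4/9.
The area ratio is 4:9.

4:9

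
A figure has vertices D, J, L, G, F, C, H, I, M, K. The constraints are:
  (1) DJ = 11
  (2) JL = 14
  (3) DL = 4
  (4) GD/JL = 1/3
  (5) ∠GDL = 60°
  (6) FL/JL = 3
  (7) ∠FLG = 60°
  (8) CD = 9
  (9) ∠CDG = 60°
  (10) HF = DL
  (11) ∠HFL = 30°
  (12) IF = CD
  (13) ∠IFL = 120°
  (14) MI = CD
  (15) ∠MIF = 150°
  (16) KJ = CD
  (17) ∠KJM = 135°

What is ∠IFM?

From the given relations: IF = CD = 9; MI = CD = 9.
Step 1: By the law of cosines on triangle FIM: FM² = 9² + 9² − 2·9·9·cos(150°) = 302.3, so FM ≈ 17.39.
Step 2: By the inverse law of cosines on triangle IFM: cos(∠IFM) = (9² + 17.39² − 9²) / (2·9·17.39) = 302.3/312.96 = 0.9659, so ∠IFM = 15°.

Therefore, the measure of angle ∠IFM = 15°.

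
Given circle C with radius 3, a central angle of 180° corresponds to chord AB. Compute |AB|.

Drop a perpendicular from the center to the chord, bisecting both the chord and the central angle.
Each half-chord = r sin(θ/2) = 3 sin(90°).
The full chord = 2 × 3 × sin(90°) = 6.

6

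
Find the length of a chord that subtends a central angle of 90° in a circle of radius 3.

Chord = 2(3) sin(45°) = 3*sqrt(2)

3*sqrt(2)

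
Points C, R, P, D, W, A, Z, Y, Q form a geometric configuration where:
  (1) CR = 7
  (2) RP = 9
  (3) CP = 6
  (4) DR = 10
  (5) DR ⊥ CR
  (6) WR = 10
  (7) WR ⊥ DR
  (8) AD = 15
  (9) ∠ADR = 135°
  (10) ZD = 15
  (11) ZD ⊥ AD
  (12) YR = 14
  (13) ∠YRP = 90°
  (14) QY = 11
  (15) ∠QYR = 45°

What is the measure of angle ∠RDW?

Step 1: By the law of cosines on triangle DRW: DW² = 10² + 10² − 2·10·10·cos(90°) = 200, so DW = 10·√2.
Step 2: By the inverse law of cosines on triangle RDW: cos(∠RDW) = (10² + (10·√2)² − 10²) / (2·10·10·√2) = 200/282.84 = 0.7071, so ∠RDW = 45°.

Therefore, the measure of angle ∠RDW = 45°.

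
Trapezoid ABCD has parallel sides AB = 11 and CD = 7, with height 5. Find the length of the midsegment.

The midsegment of a trapezoid = (base1 + base2) / 2
midsegment = (11 + 7) / 2
midsegment = 18 / 2
midsegment = 9

9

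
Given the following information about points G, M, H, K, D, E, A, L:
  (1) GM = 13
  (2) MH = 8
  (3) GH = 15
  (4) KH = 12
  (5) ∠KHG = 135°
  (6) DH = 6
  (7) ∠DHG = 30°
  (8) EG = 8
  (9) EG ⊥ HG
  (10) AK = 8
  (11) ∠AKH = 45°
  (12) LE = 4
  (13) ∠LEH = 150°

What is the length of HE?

Step 1: By the law of cosines on triangle HGE: HE² = 15² + 8² − 2·15·8·cos(90°) = 289, so HE = 17.

Therefore, the length of HE = 17.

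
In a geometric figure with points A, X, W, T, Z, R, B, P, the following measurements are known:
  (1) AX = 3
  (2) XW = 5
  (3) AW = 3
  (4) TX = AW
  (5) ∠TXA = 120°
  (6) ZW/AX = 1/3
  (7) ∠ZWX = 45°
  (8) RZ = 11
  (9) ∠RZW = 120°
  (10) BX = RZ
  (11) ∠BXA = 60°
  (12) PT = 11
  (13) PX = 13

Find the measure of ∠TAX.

From the given relations: TX = AW = 3.
Step 1: By the law of cosines on triangle AXT: AT² = 3² + 3² − 2·3·3·cos(120°) = 27, so AT = 3·√3.
Step 2: By the inverse law of cosines on triangle TAX: cos(∠TAX) = ((3·√3)² + 3² − 3²) / (2·3·√3·3) = 27/31.18 = 0.866, so ∠TAX = 30°.

Therefore, the measure of angle ∠TAX = 30°.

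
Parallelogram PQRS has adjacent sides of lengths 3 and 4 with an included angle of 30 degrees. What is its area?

Area = 3 * 4 * sin(30°) = 12 * 1/2 = 6

6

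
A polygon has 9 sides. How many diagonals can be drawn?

Each of the 9 vertices connects to 6 non-adjacent vertices via diagonals.
Total connections = 9 × 6 = 54, but each diagonal is counted twice.
Number of diagonals = 54 / 2 = 27.

27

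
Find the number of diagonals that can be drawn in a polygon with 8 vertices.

The number of diagonals in an n-gon is n(n - 3)/2.
For n = 8: 8(8 - 3)/2 = 8 × 5 / 2 = 20.

20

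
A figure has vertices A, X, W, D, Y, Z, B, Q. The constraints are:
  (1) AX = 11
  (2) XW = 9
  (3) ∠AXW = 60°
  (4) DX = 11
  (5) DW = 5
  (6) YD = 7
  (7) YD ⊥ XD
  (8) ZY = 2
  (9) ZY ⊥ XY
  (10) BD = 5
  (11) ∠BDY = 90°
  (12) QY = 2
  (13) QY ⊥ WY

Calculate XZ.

Step 1: By the law of cosines on triangle XDY: XY² = 11² + 7² − 2·11·7·cos(90°) = 170, so XY = √170.
Step 2: By the law of cosines on triangle XYZ: XZ² = √170² + 2² − 2·√170·2·cos(90°) = 174, so XZ = √174.

Therefore, the length of XZ = √174.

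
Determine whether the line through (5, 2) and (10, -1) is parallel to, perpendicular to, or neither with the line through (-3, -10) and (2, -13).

Slope of line 1: m1 = (-1 - 2)/(10 - 5) = -3/5 = -3/5
Slope of line 2: m2 = (-13 - -10)/(2 - -3) = -3/5 = -3/5
Since m1 = m2 = -3/5, the lines are parallel.

Parallel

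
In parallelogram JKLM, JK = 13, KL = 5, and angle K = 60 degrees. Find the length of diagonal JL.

Law of cosines: d^2 = 13^2 + 5^2 - 2(13)(5)cos(60°) = 129, so d = sqrt(129).

sqrt(129)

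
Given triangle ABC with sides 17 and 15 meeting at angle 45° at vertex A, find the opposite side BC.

Law of cosines: BC^2 = 17^2 + 15^2 - 2(17)(15)cos(45°) = 514 - 255*sqrt(2), so BC = sqrt(514 - 255*sqrt(2)).

sqrt(514 - 255*sqrt(2))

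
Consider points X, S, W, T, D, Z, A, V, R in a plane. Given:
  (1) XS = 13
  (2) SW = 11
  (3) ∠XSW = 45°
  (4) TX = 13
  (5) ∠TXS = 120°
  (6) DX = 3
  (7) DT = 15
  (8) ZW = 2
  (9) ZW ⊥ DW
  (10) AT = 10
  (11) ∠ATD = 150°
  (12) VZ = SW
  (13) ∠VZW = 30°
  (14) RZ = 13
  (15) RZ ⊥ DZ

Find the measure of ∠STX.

Step 1: By the law of cosines on triangle TXS: TS² = 13² + 13² − 2·13·13·cos(120°) = 507, so TS = 13·√3.
Step 2: By the inverse law of cosines on triangle STX: cos(∠STX) = ((13·√3)² + 13² − 13²) / (2·13·√3·13) = 507/585.43 = 0.866, so ∠STX = 30°.

Therefore, the measure of angle ∠STX = 30°.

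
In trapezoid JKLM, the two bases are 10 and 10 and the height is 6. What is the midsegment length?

The midsegment of a trapezoid = (base1 + base2) / 2
midsegment = (10 + 10) / 2
midsegment = 20 / 2
midsegment = 10

10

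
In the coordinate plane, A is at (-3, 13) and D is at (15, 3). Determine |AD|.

The horizontal distance is |15 - -3| = 18 and the vertical distance is |3 - 13| = 10.
By the Pythagorean theorem, d = sqrt(18^2 + 10^2) = sqrt(424) = 2*sqrt(106).

2*sqrt(106)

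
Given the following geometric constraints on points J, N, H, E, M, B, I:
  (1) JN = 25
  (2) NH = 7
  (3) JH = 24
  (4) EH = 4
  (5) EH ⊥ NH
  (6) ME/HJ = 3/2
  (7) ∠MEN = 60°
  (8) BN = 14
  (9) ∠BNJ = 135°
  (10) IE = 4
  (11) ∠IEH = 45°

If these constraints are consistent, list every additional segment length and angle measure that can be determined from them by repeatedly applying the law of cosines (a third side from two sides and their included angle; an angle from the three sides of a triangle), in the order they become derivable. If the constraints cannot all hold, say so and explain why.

The constraints are consistent. Derivable facts, in order:
After 1 step:
- HI ≈ 3.06
- JB ≈ 36.28
- NE = √65
- ∠HJN = 16.26°
- ∠HNJ = 73.74°
- ∠JHN = 90°
After 2 steps:
- NM ≈ 32.72
- ∠BJN = 15.84°
- ∠EHI = 67.5°
- ∠EIH = 67.5°
- ∠ENH = 29.74°
- ∠HEN = 60.26°
- ∠JBN = 29.16°
After 3 steps:
- ∠EMN = 12.32°
- ∠ENM = 107.68°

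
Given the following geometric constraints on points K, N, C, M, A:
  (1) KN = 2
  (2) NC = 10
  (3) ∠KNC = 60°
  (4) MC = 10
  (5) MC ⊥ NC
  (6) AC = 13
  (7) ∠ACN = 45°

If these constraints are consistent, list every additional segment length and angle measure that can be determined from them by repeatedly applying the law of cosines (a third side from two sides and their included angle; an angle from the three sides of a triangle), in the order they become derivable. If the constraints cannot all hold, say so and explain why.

The constraints are consistent. Derivable facts, in order:
After 1 step:
- KC = 2·√21
- NA ≈ 9.23
- NM = 10·√2
After 2 steps:
- ∠ANC = 84.98°
- ∠CAN = 50.02°
- ∠CKN = 109.11°
- ∠CMN = 45°
- ∠CNM = 45°
- ∠KCN = 10.89°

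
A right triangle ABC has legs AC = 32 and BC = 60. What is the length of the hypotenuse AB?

By the Pythagorean theorem: AB^2 = AC^2 + BC^2
AB^2 = 32^2 + 60^2 = 1024 + 3600 = 4624
AB = sqrt(4624) = 68

68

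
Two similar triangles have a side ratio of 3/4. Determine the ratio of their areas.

The ratio of areas of similar triangles equals the square of the side ratio.
Side ratio = 3:4
Area ratio = (3/4)^2 = 9/16 = 9:16

9:16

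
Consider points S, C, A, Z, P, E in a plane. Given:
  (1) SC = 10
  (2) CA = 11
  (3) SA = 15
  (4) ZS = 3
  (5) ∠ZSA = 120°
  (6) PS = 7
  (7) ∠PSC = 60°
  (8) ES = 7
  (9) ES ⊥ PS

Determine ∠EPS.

Step 1: By the law of cosines on triangle PSE: PE² = 7² + 7² − 2·7·7·cos(90°) = 98, so PE = 7·√2.
Step 2: By the inverse law of cosines on triangle EPS: cos(∠EPS) = ((7·√2)² + 7² − 7²) / (2·7·√2·7) = 98/138.59 = 0.7071, so ∠EPS = 45°.

Therefore, the measure of angle ∠EPS = 45°.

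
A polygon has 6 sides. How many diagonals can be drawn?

Total line segments between 6 vertices = C(6,2) = 15.
Subtract the 6 sides: 15 - 6 = 9 diagonals.

9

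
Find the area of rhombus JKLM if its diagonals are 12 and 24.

Area of a rhombus = (d1 * d2) / 2
Area = (12 * 24) / 2
Area = 288 / 2
Area = 144

144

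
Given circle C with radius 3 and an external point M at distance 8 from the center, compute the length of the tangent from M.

tangent = √(d² - r²) = √(8² - 3²) = √(64 - 9) = √55 = sqrt(55)

sqrt(55)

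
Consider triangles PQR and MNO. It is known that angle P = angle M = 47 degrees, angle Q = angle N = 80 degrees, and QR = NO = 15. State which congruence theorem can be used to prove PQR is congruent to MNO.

Consider the given information: angle P = angle M = 47 degrees, angle Q = angle N = 80 degrees, and QR = NO = 15
This is not SSS or ASA: SSS requires all three pairs of sides, but we don't have that. ASA requires two angles and the side between them.
The correct criterion is AAS. Two pairs of corresponding angles and a non-included side are equal (Angle-Angle-Side).

AAS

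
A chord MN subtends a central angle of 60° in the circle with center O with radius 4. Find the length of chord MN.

Chord = 2(4) sin(30°) = 4

4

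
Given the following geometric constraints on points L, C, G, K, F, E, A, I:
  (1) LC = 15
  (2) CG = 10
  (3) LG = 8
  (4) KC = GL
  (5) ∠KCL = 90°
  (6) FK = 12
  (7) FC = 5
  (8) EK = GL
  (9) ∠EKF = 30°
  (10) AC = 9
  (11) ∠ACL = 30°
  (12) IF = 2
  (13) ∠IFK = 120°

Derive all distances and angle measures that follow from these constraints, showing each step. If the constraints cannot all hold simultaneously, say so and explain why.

The constraints are consistent.

From the given relations:
  KC = GL = 8
  EK = GL = 8

Step 1: From LC = 15, CK = 8, and ∠LCK = 90°, by the law of cosines:
  LK² = LC² + CK² - 2·LC·CK·cos(90°) = 225 + 64 - 0 = 289
  LK = 17

Step 2: From LC = 15, CA = 9, and ∠LCA = 30°, by the law of cosines:
  LA² = LC² + CA² - 2·LC·CA·cos(30°) = 225 + 81 - 233.8 = 72.17
  LA ≈ 8.5

Step 3: From KF = 12, FI = 2, and ∠KFI = 120°, by the law of cosines:
  KI² = KF² + FI² - 2·KF·FI·cos(120°) = 144 + 4 + 24 = 172
  KI = 2·√43

Step 4: From FK = 12, KE = 8, and ∠FKE = 30°, by the law of cosines:
  FE² = FK² + KE² - 2·FK·KE·cos(30°) = 144 + 64 - 166.3 = 41.72
  FE ≈ 6.46

Step 5: From LC = 15, LG = 8, CG = 10, by the inverse law of cosines:
  cos(∠CLG) = (LC² + LG² - CG²) / (2·LC·LG)
  ∠CLG = 38.05°

Step 6: From CF = 5, CK = 8, FK = 12, by the inverse law of cosines:
  cos(∠FCK) = (CF² + CK² - FK²) / (2·CF·CK)
  ∠FCK = 133.43°

Step 7: From CG = 10, CL = 15, GL = 8, by the inverse law of cosines:
  cos(∠GCL) = (CG² + CL² - GL²) / (2·CG·CL)
  ∠GCL = 29.54°

Step 8: From GC = 10, GL = 8, CL = 15, by the inverse law of cosines:
  cos(∠CGL) = (GC² + GL² - CL²) / (2·GC·GL)
  ∠CGL = 112.41°

Step 9: From KC = 8, KF = 12, CF = 5, by the inverse law of cosines:
  cos(∠CKF) = (KC² + KF² - CF²) / (2·KC·KF)
  ∠CKF = 17.61°

Step 10: From FC = 5, FK = 12, CK = 8, by the inverse law of cosines:
  cos(∠CFK) = (FC² + FK² - CK²) / (2·FC·FK)
  ∠CFK = 28.96°

Step 11: From LA = 8.5, LC = 15, AC = 9, by the inverse law of cosines:
  cos(∠ALC) = (LA² + LC² - AC²) / (2·LA·LC)
  ∠ALC = 31.98°

Step 12: From LC = 15, LK = 17, CK = 8, by the inverse law of cosines:
  cos(∠CLK) = (LC² + LK² - CK²) / (2·LC·LK)
  ∠CLK = 28.07°

Step 13: From KC = 8, KL = 17, CL = 15, by the inverse law of cosines:
  cos(∠CKL) = (KC² + KL² - CL²) / (2·KC·KL)
  ∠CKL = 61.93°

Step 14: From KF = 12, KI = 2·√43, FI = 2, by the inverse law of cosines:
  cos(∠FKI) = (KF² + KI² - FI²) / (2·KF·KI)
  ∠FKI = 7.59°

Step 15: From FE = 6.46, FK = 12, EK = 8, by the inverse law of cosines:
  cos(∠EFK) = (FE² + FK² - EK²) / (2·FE·FK)
  ∠EFK = 38.26°

Step 16: From EF = 6.46, EK = 8, FK = 12, by the inverse law of cosines:
  cos(∠FEK) = (EF² + EK² - FK²) / (2·EF·EK)
  ∠FEK = 111.74°

Step 17: From AC = 9, AL = 8.5, CL = 15, by the inverse law of cosines:
  cos(∠CAL) = (AC² + AL² - CL²) / (2·AC·AL)
  ∠CAL = 118.02°

Step 18: From IF = 2, IK = 2·√43, FK = 12, by the inverse law of cosines:
  cos(∠FIK) = (IF² + IK² - FK²) / (2·IF·IK)
  ∠FIK = 52.41°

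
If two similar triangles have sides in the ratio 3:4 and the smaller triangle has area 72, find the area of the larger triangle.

The ratio of areas of similar triangles = (side ratio)^2.
Side ratio = 3:4, so area ratio = 9:16.
Area of the larger triangle / Area of the smaller triangle = 16/9
Area of the larger triangle = 72 * 16/9 = 128

128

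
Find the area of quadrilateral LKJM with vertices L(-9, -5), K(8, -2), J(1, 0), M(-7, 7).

The Shoelace formula works by pairing each vertex with the next (cycling back to the first).
For each pair, compute x_i*y_(i+1) - x_(i+1)*y_i:
  (-9*-2 - 8*-5) = 58
  (8*0 - 1*-2) = 2
  (1*7 - -7*0) = 7
  (-7*-5 - -9*7) = 98
Taking half the absolute value of the total: Area = (1/2)(165) = 165/2.

165/2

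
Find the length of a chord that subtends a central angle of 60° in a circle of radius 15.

Chord length = 2r sin(θ/2)
= 2 × 15 × sin(60°/2)
= 2 × 15 × sin(30°)
= 15

15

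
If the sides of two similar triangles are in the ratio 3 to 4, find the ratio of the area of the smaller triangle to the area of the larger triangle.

Area ratio = (side ratio)^2 = (3/4)^2 = 9:16.

9:16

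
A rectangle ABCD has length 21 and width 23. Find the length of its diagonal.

Using the Pythagorean theorem:
d² = 21² + 23² = 441 + 529 = 970
d = sqrt(970)

sqrt(970)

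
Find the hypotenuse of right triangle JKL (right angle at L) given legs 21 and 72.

In a right triangle, the square of the hypotenuse equals the sum of the squares of the two legs.
The legs are 21 and 72, so the hypotenuse = sqrt(441 + 5184) = sqrt(5625) = 75.

75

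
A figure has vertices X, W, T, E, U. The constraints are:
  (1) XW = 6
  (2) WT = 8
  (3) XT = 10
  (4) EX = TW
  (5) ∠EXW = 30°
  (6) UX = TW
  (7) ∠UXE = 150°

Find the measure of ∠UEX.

From the given relations: EX = TW = 8; UX = TW = 8.
Step 1: By the law of cosines on triangle EXU: EU² = 8² + 8² − 2·8·8·cos(150°) = 238.85, so EU ≈ 15.45.
Step 2: By the inverse law of cosines on triangle UEX: cos(∠UEX) = (15.45² + 8² − 8²) / (2·15.45·8) = 238.85/247.28 = 0.9659, so ∠UEX = 15°.

Therefore, the measure of angle ∠UEX = 15°.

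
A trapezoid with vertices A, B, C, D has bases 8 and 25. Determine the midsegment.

midsegment = (8 + 25) / 2 = 33 / 2 = 33/2

33/2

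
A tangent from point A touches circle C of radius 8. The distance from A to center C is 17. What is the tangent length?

tangent = √(d² - r²) = √(17² - 8²) = √(289 - 64) = √225 = 15

15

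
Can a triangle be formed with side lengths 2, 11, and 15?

No.
The triangle inequality is violated: 2 + 11 = 13 ≤ 15.
These lengths cannot form a triangle.

No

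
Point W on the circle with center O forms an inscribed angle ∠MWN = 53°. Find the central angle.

Central angle = 2 × 53° = 106° (inscribed angle theorem).

106°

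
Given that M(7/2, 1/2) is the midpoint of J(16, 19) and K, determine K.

Using the midpoint formula: M = ((x1 + x2)/2, (y1 + y2)/2)
We know M = (7/2, 1/2) and J = (16, 19)
For x: 7/2 = (16 + x2)/2, so x2 = 2*7/2 - 16 = -9
For y: 1/2 = (19 + y2)/2, so y2 = 2*1/2 - 19 = -18
K = (-9, -18)

(-9, -18)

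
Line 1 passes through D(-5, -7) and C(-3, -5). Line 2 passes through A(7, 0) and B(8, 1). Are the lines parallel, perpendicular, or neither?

Slope of line 1: m1 = (-5 - -7)/(-3 - -5) = 2/2 = 1
Slope of line 2: m2 = (1 - 0)/(8 - 7) = 1/1 = 1
Since m1 = m2 = 1, the lines are parallel.

Parallel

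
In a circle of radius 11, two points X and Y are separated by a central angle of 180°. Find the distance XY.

Chord = 2(11) sin(90°) = 22

22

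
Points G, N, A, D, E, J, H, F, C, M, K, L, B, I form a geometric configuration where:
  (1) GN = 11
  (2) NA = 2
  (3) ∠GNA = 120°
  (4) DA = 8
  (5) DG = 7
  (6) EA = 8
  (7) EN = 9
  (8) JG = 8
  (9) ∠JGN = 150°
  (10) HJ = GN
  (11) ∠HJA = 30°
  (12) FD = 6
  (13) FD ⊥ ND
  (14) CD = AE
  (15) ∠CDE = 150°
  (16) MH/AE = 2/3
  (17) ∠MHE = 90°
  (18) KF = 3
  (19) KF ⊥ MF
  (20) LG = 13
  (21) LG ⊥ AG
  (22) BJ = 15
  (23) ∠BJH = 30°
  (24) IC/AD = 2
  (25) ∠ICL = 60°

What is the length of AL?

Step 1: By the law of cosines on triangle GNA: GA² = 11² + 2² − 2·11·2·cos(120°) = 147, so GA = 7·√3.
Step 2: By the law of cosines on triangle AGL: AL² = (7·√3)² + 13² − 2·7·√3·13·cos(90°) = 316, so AL = 2·√79.

Therefore, the length of AL = 2·√79.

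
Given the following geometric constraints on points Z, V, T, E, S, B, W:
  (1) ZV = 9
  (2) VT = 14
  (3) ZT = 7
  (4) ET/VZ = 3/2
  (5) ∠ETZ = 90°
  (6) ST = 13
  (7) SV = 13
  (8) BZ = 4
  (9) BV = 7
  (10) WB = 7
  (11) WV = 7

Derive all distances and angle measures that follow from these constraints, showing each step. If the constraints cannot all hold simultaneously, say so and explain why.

The constraints are consistent.

From the given relations:
  ET = 3/2·VZ = 3/2·9 ≈ 13.5

Step 1: From ZT = 7, TE = 13.5, and ∠ZTE = 90°, by the law of cosines:
  ZE² = ZT² + TE² - 2·ZT·TE·cos(90°) = 49 + 182.2 - 0 = 231.2
  ZE = 5/2·√37

Step 2: From ZB = 4, ZV = 9, BV = 7, by the inverse law of cosines:
  cos(∠BZV) = (ZB² + ZV² - BV²) / (2·ZB·ZV)
  ∠BZV = 48.19°

Step 3: From ZT = 7, ZV = 9, TV = 14, by the inverse law of cosines:
  cos(∠TZV) = (ZT² + ZV² - TV²) / (2·ZT·ZV)
  ∠TZV = 121.59°

Step 4: From VB = 7, VW = 7, BW = 7, by the inverse law of cosines:
  cos(∠BVW) = (VB² + VW² - BW²) / (2·VB·VW)
  ∠BVW = 60°

Step 5: From VB = 7, VZ = 9, BZ = 4, by the inverse law of cosines:
  cos(∠BVZ) = (VB² + VZ² - BZ²) / (2·VB·VZ)
  ∠BVZ = 25.21°

Step 6: From VS = 13, VT = 14, ST = 13, by the inverse law of cosines:
  cos(∠SVT) = (VS² + VT² - ST²) / (2·VS·VT)
  ∠SVT = 57.42°

Step 7: From VT = 14, VZ = 9, TZ = 7, by the inverse law of cosines:
  cos(∠TVZ) = (VT² + VZ² - TZ²) / (2·VT·VZ)
  ∠TVZ = 25.21°

Step 8: From TS = 13, TV = 14, SV = 13, by the inverse law of cosines:
  cos(∠STV) = (TS² + TV² - SV²) / (2·TS·TV)
  ∠STV = 57.42°

Step 9: From TV = 14, TZ = 7, VZ = 9, by the inverse law of cosines:
  cos(∠VTZ) = (TV² + TZ² - VZ²) / (2·TV·TZ)
  ∠VTZ = 33.2°

Step 10: From ST = 13, SV = 13, TV = 14, by the inverse law of cosines:
  cos(∠TSV) = (ST² + SV² - TV²) / (2·ST·SV)
  ∠TSV = 65.16°

Step 11: From BV = 7, BW = 7, VW = 7, by the inverse law of cosines:
  cos(∠VBW) = (BV² + BW² - VW²) / (2·BV·BW)
  ∠VBW = 60°

Step 12: From BV = 7, BZ = 4, VZ = 9, by the inverse law of cosines:
  cos(∠VBZ) = (BV² + BZ² - VZ²) / (2·BV·BZ)
  ∠VBZ = 106.6°

Step 13: From WB = 7, WV = 7, BV = 7, by the inverse law of cosines:
  cos(∠BWV) = (WB² + WV² - BV²) / (2·WB·WV)
  ∠BWV = 60°

Step 14: From ZE = 5/2·√37, ZT = 7, ET = 13.5, by the inverse law of cosines:
  cos(∠EZT) = (ZE² + ZT² - ET²) / (2·ZE·ZT)
  ∠EZT = 62.59°

Step 15: From ET = 13.5, EZ = 5/2·√37, TZ = 7, by the inverse law of cosines:
  cos(∠TEZ) = (ET² + EZ² - TZ²) / (2·ET·EZ)
  ∠TEZ = 27.41°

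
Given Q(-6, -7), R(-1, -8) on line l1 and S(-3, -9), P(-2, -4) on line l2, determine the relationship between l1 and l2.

Slope of line 1: m1 = (-8 - -7)/(-1 - -6) = -1/5 = -1/5
Slope of line 2: m2 = (-4 - -9)/(-2 - -3) = 5/1 = 5
m1 * m2 = -1, so perpendicular.

Perpendicular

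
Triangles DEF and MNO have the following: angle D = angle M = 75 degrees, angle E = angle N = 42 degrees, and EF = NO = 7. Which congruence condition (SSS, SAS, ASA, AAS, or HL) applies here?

Consider the given information: angle D = angle M = 75 degrees, angle E = angle N = 42 degrees, and EF = NO = 7
This is not ASA or HL: ASA requires two angles and the side between them. HL only applies to right triangles with matching hypotenuse and leg.
The correct criterion is AAS. Two pairs of corresponding angles and a non-included side are equal (Angle-Angle-Side).

AAS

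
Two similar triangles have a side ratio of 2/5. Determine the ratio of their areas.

Area scales with the square of linear dimensions. If every length is multiplied by 2/5, then the area is multiplied by (2/5)^2 = 4/25.
The area ratio is 4:25.

4:25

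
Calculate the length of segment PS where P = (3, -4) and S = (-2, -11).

d = sqrt((-2 - 3)^2 + (-11 - -4)^2)
d = sqrt(-5^2 + -7^2)
d = sqrt(25 + 49)
d = sqrt(74)

sqrt(74)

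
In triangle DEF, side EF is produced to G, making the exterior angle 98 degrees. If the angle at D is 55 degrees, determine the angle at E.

By the exterior angle theorem: exterior angle = sum of remote interior angles.
98 = 55 + angle E
angle E = 98 - 55 = 43 degrees

43 degrees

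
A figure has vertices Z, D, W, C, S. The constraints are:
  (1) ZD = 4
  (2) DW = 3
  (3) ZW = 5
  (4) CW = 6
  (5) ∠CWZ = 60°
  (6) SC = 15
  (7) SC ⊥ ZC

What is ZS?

Step 1: By the law of cosines on triangle ZWC: ZC² = 5² + 6² − 2·5·6·cos(60°) = 31, so ZC = √31.
Step 2: By the law of cosines on triangle ZCS: ZS² = √31² + 15² − 2·√31·15·cos(90°) = 256, so ZS = 16.

Therefore, the length of ZS = 16.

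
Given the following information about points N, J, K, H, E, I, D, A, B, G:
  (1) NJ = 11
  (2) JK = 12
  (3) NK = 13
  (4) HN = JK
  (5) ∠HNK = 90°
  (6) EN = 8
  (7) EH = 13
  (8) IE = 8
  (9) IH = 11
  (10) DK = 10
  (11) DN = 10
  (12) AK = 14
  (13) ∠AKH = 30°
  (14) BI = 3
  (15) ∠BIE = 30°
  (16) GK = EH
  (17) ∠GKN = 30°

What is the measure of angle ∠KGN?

From the given relations: GK = EH = 13.
Step 1: By the law of cosines on triangle GKN: GN² = 13² + 13² − 2·13·13·cos(30°) = 45.28, so GN ≈ 6.73.
Step 2: By the inverse law of cosines on triangle KGN: cos(∠KGN) = (13² + 6.73² − 13²) / (2·13·6.73) = 45.28/174.96 = 0.2588, so ∠KGN = 75°.

Therefore, the measure of angle ∠KGN = 75°.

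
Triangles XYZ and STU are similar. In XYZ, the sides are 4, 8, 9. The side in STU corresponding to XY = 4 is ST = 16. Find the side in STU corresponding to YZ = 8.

Similar triangles have proportional sides. Setting up the proportion:
ST / XY = TU / YZ
16 / 4 = TU / 8
TU = 8 * 16 / 4 = 32.

32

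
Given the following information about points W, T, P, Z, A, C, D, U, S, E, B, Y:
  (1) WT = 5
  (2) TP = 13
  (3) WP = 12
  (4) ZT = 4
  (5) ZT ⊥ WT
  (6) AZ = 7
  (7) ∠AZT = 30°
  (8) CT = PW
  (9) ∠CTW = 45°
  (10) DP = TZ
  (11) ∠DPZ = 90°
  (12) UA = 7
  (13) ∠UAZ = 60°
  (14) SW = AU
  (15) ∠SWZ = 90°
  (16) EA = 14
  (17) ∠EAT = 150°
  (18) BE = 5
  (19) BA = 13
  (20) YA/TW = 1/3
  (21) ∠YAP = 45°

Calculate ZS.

From the given relations: SW = AU = 7.
Step 1: By the law of cosines on triangle ZTW: ZW² = 4² + 5² − 2·4·5·cos(90°) = 41, so ZW = √41.
Step 2: By the law of cosines on triangle ZWS: ZS² = √41² + 7² − 2·√41·7·cos(90°) = 90, so ZS = 3·√10.

Therefore, the length of ZS = 3·√10.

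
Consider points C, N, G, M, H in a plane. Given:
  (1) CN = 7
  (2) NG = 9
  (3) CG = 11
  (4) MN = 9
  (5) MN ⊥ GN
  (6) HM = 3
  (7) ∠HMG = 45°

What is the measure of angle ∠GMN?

Step 1: By the law of cosines on triangle MNG: MG² = 9² + 9² − 2·9·9·cos(90°) = 162, so MG = 9·√2.
Step 2: By the inverse law of cosines on triangle GMN: cos(∠GMN) = ((9·√2)² + 9² − 9²) / (2·9·√2·9) = 162/229.1 = 0.7071, so ∠GMN = 45°.

Therefore, the measure of angle ∠GMN = 45°.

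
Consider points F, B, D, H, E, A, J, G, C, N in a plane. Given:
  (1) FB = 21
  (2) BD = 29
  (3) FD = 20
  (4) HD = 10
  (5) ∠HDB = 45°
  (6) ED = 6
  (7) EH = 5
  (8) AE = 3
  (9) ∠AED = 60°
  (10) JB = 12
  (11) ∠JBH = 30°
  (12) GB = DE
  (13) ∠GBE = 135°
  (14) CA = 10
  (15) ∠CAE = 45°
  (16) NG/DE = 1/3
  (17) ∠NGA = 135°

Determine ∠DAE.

Step 1: By the law of cosines on triangle AED: AD² = 3² + 6² − 2·3·6·cos(60°) = 27, so AD = 3·√3.
Step 2: By the inverse law of cosines on triangle DAE: cos(∠DAE) = ((3·√3)² + 3² − 6²) / (2·3·√3·3) = 0/31.18 = 0, so ∠DAE = 90°.

Therefore, the measure of angle ∠DAE = 90°.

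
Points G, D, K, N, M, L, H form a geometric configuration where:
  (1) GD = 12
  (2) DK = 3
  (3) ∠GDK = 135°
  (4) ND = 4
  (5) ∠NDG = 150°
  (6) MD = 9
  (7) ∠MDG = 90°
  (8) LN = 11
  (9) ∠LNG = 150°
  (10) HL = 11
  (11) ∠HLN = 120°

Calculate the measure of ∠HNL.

Step 1: By the law of cosines on triangle NLH: NH² = 11² + 11² − 2·11·11·cos(120°) = 363, so NH = 11·√3.
Step 2: By the inverse law of cosines on triangle HNL: cos(∠HNL) = ((11·√3)² + 11² − 11²) / (2·11·√3·11) = 363/419.16 = 0.866, so ∠HNL = 30°.

Therefore, the measure of angle ∠HNL = 30°.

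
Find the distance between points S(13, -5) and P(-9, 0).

d = sqrt((-22)^2 + (5)^2) = sqrt(509)

sqrt(509)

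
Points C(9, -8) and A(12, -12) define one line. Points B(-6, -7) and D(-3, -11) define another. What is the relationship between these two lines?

Slope of line 1: m1 = (-12 - -8)/(12 - 9) = -4/3 = -4/3
Slope of line 2: m2 = (-11 - -7)/(-3 - -6) = -4/3 = -4/3
m1 = m2, so the lines are parallel.

Parallel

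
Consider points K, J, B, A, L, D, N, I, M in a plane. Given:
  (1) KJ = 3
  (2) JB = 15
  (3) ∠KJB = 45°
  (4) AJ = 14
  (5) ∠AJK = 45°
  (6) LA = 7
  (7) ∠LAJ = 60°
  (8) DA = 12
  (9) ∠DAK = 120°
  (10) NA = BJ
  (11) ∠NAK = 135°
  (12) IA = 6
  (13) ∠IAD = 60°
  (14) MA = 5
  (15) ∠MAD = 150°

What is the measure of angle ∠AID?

Step 1: By the law of cosines on triangle IAD: ID² = 6² + 12² − 2·6·12·cos(60°) = 108, so ID = 6·√3.
Step 2: By the inverse law of cosines on triangle AID: cos(∠AID) = (6² + (6·√3)² − 12²) / (2·6·6·√3) = 0/124.71 = 0, so ∠AID = 90°.

Therefore, the measure of angle ∠AID = 90°.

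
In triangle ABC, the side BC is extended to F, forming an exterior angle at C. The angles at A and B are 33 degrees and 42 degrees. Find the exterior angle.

Exterior angle = 33 + 42 = 75 degrees (exterior angle theorem).

75 degrees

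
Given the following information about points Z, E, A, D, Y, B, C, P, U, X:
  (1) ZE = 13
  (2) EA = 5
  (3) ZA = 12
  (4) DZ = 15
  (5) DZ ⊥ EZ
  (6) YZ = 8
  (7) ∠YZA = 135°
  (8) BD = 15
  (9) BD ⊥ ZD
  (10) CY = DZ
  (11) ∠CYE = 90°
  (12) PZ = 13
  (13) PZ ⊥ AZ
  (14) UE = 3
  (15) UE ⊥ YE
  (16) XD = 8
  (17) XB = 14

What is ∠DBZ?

Step 1: By the law of cosines on triangle BDZ: BZ² = 15² + 15² − 2·15·15·cos(90°) = 450, so BZ = 15·√2.
Step 2: By the inverse law of cosines on triangle DBZ: cos(∠DBZ) = (15² + (15·√2)² − 15²) / (2·15·15·√2) = 450/636.4 = 0.7071, so ∠DBZ = 45°.

Therefore, the measure of angle ∠DBZ = 45°.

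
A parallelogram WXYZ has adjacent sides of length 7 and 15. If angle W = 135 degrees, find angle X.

Consecutive angles are supplementary: angle X = 180 - 135 = 45 degrees.

45 degrees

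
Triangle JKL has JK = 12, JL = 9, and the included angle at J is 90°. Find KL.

By the law of cosines: KL^2 = JK^2 + JL^2 - 2*JK*JL*cos(J)
KL^2 = 12^2 + 9^2 - 2*12*9*cos(90°)
KL^2 = 144 + 81 - 216*(0)
KL^2 = 225
KL = 15

15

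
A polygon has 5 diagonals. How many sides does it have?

Using d = n(n - 3)/2, we solve 5 = n(n - 3)/2.
So n(n - 3) = 10.
Testing n = 5: 5 * 2 = 10 = 10. Correct.
The polygon has 5 sides.

5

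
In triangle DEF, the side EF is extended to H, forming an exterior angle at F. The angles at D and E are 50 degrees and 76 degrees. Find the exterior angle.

The interior angle at F is 180 - 50 - 76 = 54 degrees.
The exterior angle and interior angle at F are supplementary:
Exterior angle = 180 - 54 = 126 degrees.

126 degrees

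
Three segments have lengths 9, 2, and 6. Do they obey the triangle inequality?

Check the triangle inequality: 2 + 6 = 8 ≤ 9.
Since the sum of two sides does not exceed the third, no triangle can be formed.

No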